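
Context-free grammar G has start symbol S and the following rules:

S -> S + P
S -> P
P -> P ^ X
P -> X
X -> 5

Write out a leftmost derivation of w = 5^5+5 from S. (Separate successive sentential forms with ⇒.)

S⇒S+P⇒P+P⇒P^X+P⇒X^X+P⇒5^X+P⇒5^5+P⇒5^5+X⇒5^5+5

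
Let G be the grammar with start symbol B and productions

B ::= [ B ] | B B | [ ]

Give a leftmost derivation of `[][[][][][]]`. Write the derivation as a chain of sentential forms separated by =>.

B => BB => []B => [][B] => [][BB] => [][BBB] => [][BBBB] => [][[]BBB] => [][[][]BB] => [][[][][]B] => [][[][][][]]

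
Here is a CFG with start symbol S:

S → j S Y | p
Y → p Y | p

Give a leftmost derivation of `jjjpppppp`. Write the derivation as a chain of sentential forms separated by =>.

S => jSY => jjSYY => jjjSYYY => jjjpYYY => jjjppYYY => jjjpppYY => jjjppppYY => jjjpppppY => jjjpppppp

S => jSY   [S → j S Y]
jSY => jjSYY   [S → j S Y]
jjSYY => jjjSYYY   [S → j S Y]
jjjSYYY => jjjpYYY   [S → p]
jjjpYYY => jjjppYYY   [Y → p Y]
jjjppYYY => jjjpppYY   [Y → p]
jjjpppYY => jjjppppYY   [Y → p Y]
jjjppppYY => jjjpppppY   [Y → p]
jjjpppppY => jjjpppppp   [Y → p]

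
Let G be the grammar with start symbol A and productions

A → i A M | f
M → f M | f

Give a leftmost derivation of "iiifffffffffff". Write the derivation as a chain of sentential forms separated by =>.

A => iAM   [A → i A M]
iAM => iiAMM   [A → i A M]
iiAMM => iiiAMMM   [A → i A M]
iiiAMMM => iiifMMM   [A → f]
iiifMMM => iiiffMMM   [M → f M]
iiiffMMM => iiifffMMM   [M → f M]
iiifffMMM => iiiffffMMM   [M → f M]
iiiffffMMM => iiifffffMMM   [M → f M]
iiifffffMMM => iiiffffffMMM   [M → f M]
iiiffffffMMM => iiifffffffMM   [M → f]
iiifffffffMM => iiiffffffffMM   [M → f M]
iiiffffffffMM => iiifffffffffMM   [M → f M]
iiifffffffffMM => iiiffffffffffM   [M → f]
iiiffffffffffM => iiifffffffffff   [M → f]

A => iAM => iiAMM => iiiAMMM => iiifMMM => iiiffMMM => iiifffMMM => iiiffffMMM => iiifffffMMM => iiiffffffMMM => iiifffffffMM => iiiffffffffMM => iiifffffffffMM => iiiffffffffffM => iiifffffffffff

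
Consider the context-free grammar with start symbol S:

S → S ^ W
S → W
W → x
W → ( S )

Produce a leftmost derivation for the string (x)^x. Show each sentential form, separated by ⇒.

S ⇒ S^W ⇒ W^W ⇒ (S)^W ⇒ (W)^W ⇒ (x)^W ⇒ (x)^x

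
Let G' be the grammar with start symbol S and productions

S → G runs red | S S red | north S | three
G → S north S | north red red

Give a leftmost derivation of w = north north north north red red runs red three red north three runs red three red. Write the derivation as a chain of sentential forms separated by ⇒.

S ⇒ S S red ⇒ G runs red S red ⇒ S north S runs red S red ⇒ north S north S runs red S red ⇒ north north S north S runs red S red ⇒ north north north S north S runs red S red ⇒ north north north S S red north S runs red S red ⇒ north north north G runs red S red north S runs red S red ⇒ north north north north red red runs red S red north S runs red S red ⇒ north north north north red red runs red three red north S runs red S red ⇒ north north north north red red runs red three red north three runs red S red ⇒ north north north north red red runs red three red north three runs red three red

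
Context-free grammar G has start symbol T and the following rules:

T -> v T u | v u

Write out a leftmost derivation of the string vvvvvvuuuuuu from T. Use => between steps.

T => vTu => vvTuu => vvvTuuu => vvvvTuuuu => vvvvvTuuuuu => vvvvvvuuuuuu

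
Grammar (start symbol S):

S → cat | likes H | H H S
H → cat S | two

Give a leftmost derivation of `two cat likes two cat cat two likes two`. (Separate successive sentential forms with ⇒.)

S ⇒ H H S   [S → H H S]
H H S ⇒ two H S   [H → two]
two H S ⇒ two cat S S   [H → cat S]
two cat S S ⇒ two cat likes H S   [S → likes H]
two cat likes H S ⇒ two cat likes two S   [H → two]
two cat likes two S ⇒ two cat likes two H H S   [S → H H S]
two cat likes two H H S ⇒ two cat likes two cat S H S   [H → cat S]
two cat likes two cat S H S ⇒ two cat likes two cat cat H S   [S → cat]
two cat likes two cat cat H S ⇒ two cat likes two cat cat two S   [H → two]
two cat likes two cat cat two S ⇒ two cat likes two cat cat two likes H   [S → likes H]
two cat likes two cat cat two likes H ⇒ two cat likes two cat cat two likes two   [H → two]

S ⇒ H H S ⇒ two H S ⇒ two cat S S ⇒ two cat likes H S ⇒ two cat likes two S ⇒ two cat likes two H H S ⇒ two cat likes two cat S H S ⇒ two cat likes two cat cat H S ⇒ two cat likes two cat cat two S ⇒ two cat likes two cat cat two likes H ⇒ two cat likes two cat cat two likes two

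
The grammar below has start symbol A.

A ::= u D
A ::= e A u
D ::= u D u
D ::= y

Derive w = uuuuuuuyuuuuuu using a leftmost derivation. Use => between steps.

A => uD => uuDu => uuuDuu => uuuuDuuu => uuuuuDuuuu => uuuuuuDuuuuu => uuuuuuuDuuuuuu => uuuuuuuyuuuuuu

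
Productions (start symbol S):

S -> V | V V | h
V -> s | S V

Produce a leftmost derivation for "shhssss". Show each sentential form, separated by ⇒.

S⇒V⇒SV⇒VVV⇒SVVV⇒VVVVV⇒sVVVV⇒sSVVVV⇒shVVVV⇒shSVVVV⇒shhVVVV⇒shhsVVV⇒shhssVV⇒shhsssV⇒shhssss

S ⇒ V   [S -> V]
V ⇒ SV   [V -> S V]
SV ⇒ VVV   [S -> V V]
VVV ⇒ SVVV   [V -> S V]
SVVV ⇒ VVVVV   [S -> V V]
VVVVV ⇒ sVVVV   [V -> s]
sVVVV ⇒ sSVVVV   [V -> S V]
sSVVVV ⇒ shVVVV   [S -> h]
shVVVV ⇒ shSVVVV   [V -> S V]
shSVVVV ⇒ shhVVVV   [S -> h]
shhVVVV ⇒ shhsVVV   [V -> s]
shhsVVV ⇒ shhssVV   [V -> s]
shhssVV ⇒ shhsssV   [V -> s]
shhsssV ⇒ shhssss   [V -> s]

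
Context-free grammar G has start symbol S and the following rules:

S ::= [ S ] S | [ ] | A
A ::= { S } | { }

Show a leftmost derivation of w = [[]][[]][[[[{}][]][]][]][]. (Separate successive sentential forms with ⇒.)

S ⇒ [S]S ⇒ [[]]S ⇒ [[]][S]S ⇒ [[]][[]]S ⇒ [[]][[]][S]S ⇒ [[]][[]][[S]S]S ⇒ [[]][[]][[[S]S]S]S ⇒ [[]][[]][[[[S]S]S]S]S ⇒ [[]][[]][[[[A]S]S]S]S ⇒ [[]][[]][[[[{}]S]S]S]S ⇒ [[]][[]][[[[{}][]]S]S]S ⇒ [[]][[]][[[[{}][]][]]S]S ⇒ [[]][[]][[[[{}][]][]][]]S ⇒ [[]][[]][[[[{}][]][]][]][]

S ⇒ [S]S   [S ::= [ S ] S]
[S]S ⇒ [[]]S   [S ::= [ ]]
[[]]S ⇒ [[]][S]S   [S ::= [ S ] S]
[[]][S]S ⇒ [[]][[]]S   [S ::= [ ]]
[[]][[]]S ⇒ [[]][[]][S]S   [S ::= [ S ] S]
[[]][[]][S]S ⇒ [[]][[]][[S]S]S   [S ::= [ S ] S]
[[]][[]][[S]S]S ⇒ [[]][[]][[[S]S]S]S   [S ::= [ S ] S]
[[]][[]][[[S]S]S]S ⇒ [[]][[]][[[[S]S]S]S]S   [S ::= [ S ] S]
[[]][[]][[[[S]S]S]S]S ⇒ [[]][[]][[[[A]S]S]S]S   [S ::= A]
[[]][[]][[[[A]S]S]S]S ⇒ [[]][[]][[[[{}]S]S]S]S   [A ::= { }]
[[]][[]][[[[{}]S]S]S]S ⇒ [[]][[]][[[[{}][]]S]S]S   [S ::= [ ]]
[[]][[]][[[[{}][]]S]S]S ⇒ [[]][[]][[[[{}][]][]]S]S   [S ::= [ ]]
[[]][[]][[[[{}][]][]]S]S ⇒ [[]][[]][[[[{}][]][]][]]S   [S ::= [ ]]
[[]][[]][[[[{}][]][]][]]S ⇒ [[]][[]][[[[{}][]][]][]][]   [S ::= [ ]]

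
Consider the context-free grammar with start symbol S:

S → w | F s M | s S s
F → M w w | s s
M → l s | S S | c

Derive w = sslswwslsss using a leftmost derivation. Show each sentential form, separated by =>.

S => sSs   [S → s S s]
sSs => ssSss   [S → s S s]
ssSss => ssFsMss   [S → F s M]
ssFsMss => ssMwwsMss   [F → M w w]
ssMwwsMss => sslswwsMss   [M → l s]
sslswwsMss => sslswwslsss   [M → l s]

S=>sSs=>ssSss=>ssFsMss=>ssMwwsMss=>sslswwsMss=>sslswwslsss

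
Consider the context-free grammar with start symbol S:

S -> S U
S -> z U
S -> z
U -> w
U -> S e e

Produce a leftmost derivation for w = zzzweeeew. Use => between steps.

S => SU => zUU => zSeeU => zzUeeU => zzSeeeeU => zzzUeeeeU => zzzweeeeU => zzzweeeew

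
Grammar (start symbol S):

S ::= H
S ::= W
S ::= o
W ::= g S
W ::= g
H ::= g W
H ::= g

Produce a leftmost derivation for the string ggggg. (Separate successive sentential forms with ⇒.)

S ⇒ H   [S ::= H]
H ⇒ gW   [H ::= g W]
gW ⇒ ggS   [W ::= g S]
ggS ⇒ ggH   [S ::= H]
ggH ⇒ gggW   [H ::= g W]
gggW ⇒ ggggS   [W ::= g S]
ggggS ⇒ ggggH   [S ::= H]
ggggH ⇒ ggggg   [H ::= g]

S ⇒ H ⇒ gW ⇒ ggS ⇒ ggH ⇒ gggW ⇒ ggggS ⇒ ggggH ⇒ ggggg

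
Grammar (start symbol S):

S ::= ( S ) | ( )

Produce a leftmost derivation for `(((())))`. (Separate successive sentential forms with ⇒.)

S ⇒ (S)   [S ::= ( S )]
(S) ⇒ ((S))   [S ::= ( S )]
((S)) ⇒ (((S)))   [S ::= ( S )]
(((S))) ⇒ (((())))   [S ::= ( )]

S⇒(S)⇒((S))⇒(((S)))⇒(((())))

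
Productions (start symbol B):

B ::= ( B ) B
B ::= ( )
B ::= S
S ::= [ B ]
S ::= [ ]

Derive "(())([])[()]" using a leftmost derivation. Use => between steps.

B=>(B)B=>(())B=>(())(B)B=>(())(S)B=>(())([])B=>(())([])S=>(())([])[B]=>(())([])[()]

B => (B)B   [B ::= ( B ) B]
(B)B => (())B   [B ::= ( )]
(())B => (())(B)B   [B ::= ( B ) B]
(())(B)B => (())(S)B   [B ::= S]
(())(S)B => (())([])B   [S ::= [ ]]
(())([])B => (())([])S   [B ::= S]
(())([])S => (())([])[B]   [S ::= [ B ]]
(())([])[B] => (())([])[()]   [B ::= ( )]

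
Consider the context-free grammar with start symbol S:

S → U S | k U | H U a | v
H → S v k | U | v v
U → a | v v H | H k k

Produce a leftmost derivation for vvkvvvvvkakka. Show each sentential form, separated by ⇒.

S ⇒ HUa   [S → H U a]
HUa ⇒ UUa   [H → U]
UUa ⇒ vvHUa   [U → v v H]
vvHUa ⇒ vvSvkUa   [H → S v k]
vvSvkUa ⇒ vvkUvkUa   [S → k U]
vvkUvkUa ⇒ vvkvvHvkUa   [U → v v H]
vvkvvHvkUa ⇒ vvkvvvvvkUa   [H → v v]
vvkvvvvvkUa ⇒ vvkvvvvvkHkka   [U → H k k]
vvkvvvvvkHkka ⇒ vvkvvvvvkUkka   [H → U]
vvkvvvvvkUkka ⇒ vvkvvvvvkakka   [U → a]

S ⇒ HUa ⇒ UUa ⇒ vvHUa ⇒ vvSvkUa ⇒ vvkUvkUa ⇒ vvkvvHvkUa ⇒ vvkvvvvvkUa ⇒ vvkvvvvvkHkka ⇒ vvkvvvvvkUkka ⇒ vvkvvvvvkakka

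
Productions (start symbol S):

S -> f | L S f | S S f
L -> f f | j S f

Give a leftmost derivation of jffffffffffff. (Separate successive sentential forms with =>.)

S => LSf   [S -> L S f]
LSf => jSfSf   [L -> j S f]
jSfSf => jLSffSf   [S -> L S f]
jLSffSf => jffSffSf   [L -> f f]
jffSffSf => jffSSfffSf   [S -> S S f]
jffSSfffSf => jffLSfSfffSf   [S -> L S f]
jffLSfSfffSf => jffffSfSfffSf   [L -> f f]
jffffSfSfffSf => jffffffSfffSf   [S -> f]
jffffffSfffSf => jffffffffffSf   [S -> f]
jffffffffffSf => jffffffffffff   [S -> f]

S => LSf => jSfSf => jLSffSf => jffSffSf => jffSSfffSf => jffLSfSfffSf => jffffSfSfffSf => jffffffSfffSf => jffffffffffSf => jffffffffffff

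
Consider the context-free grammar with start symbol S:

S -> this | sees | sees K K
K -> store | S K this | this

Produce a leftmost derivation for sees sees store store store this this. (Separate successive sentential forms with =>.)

S => sees K K => sees S K this K => sees sees K K K this K => sees sees store K K this K => sees sees store store K this K => sees sees store store store this K => sees sees store store store this this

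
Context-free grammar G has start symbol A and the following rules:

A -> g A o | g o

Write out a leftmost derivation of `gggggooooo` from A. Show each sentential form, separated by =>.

A => gAo   [A -> g A o]
gAo => ggAoo   [A -> g A o]
ggAoo => gggAooo   [A -> g A o]
gggAooo => ggggAoooo   [A -> g A o]
ggggAoooo => gggggooooo   [A -> g o]

A => gAo => ggAoo => gggAooo => ggggAoooo => gggggooooo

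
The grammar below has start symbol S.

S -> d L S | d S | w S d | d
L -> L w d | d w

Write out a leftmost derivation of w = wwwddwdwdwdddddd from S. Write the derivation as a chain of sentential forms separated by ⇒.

S ⇒ wSd ⇒ wwSdd ⇒ wwwSddd ⇒ wwwdLSddd ⇒ wwwddwSddd ⇒ wwwddwdSddd ⇒ wwwddwdwSdddd ⇒ wwwddwdwdSdddd ⇒ wwwddwdwdwSddddd ⇒ wwwddwdwdwdddddd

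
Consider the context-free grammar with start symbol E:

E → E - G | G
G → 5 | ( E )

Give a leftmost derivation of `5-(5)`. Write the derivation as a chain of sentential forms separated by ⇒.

E ⇒ E-G ⇒ G-G ⇒ 5-G ⇒ 5-(E) ⇒ 5-(G) ⇒ 5-(5)

E ⇒ E-G   [E → E - G]
E-G ⇒ G-G   [E → G]
G-G ⇒ 5-G   [G → 5]
5-G ⇒ 5-(E)   [G → ( E )]
5-(E) ⇒ 5-(G)   [E → G]
5-(G) ⇒ 5-(5)   [G → 5]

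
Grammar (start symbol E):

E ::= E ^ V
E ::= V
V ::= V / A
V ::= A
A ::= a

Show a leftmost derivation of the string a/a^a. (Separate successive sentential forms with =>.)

E => E^V => V^V => V/A^V => A/A^V => a/A^V => a/a^V => a/a^A => a/a^a

E => E^V   [E ::= E ^ V]
E^V => V^V   [E ::= V]
V^V => V/A^V   [V ::= V / A]
V/A^V => A/A^V   [V ::= A]
A/A^V => a/A^V   [A ::= a]
a/A^V => a/a^V   [A ::= a]
a/a^V => a/a^A   [V ::= A]
a/a^A => a/a^a   [A ::= a]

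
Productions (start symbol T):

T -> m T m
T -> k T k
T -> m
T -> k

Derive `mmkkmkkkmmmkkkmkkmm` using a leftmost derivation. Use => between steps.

T=>mTm=>mmTmm=>mmkTkmm=>mmkkTkkmm=>mmkkmTmkkmm=>mmkkmkTkmkkmm=>mmkkmkkTkkmkkmm=>mmkkmkkkTkkkmkkmm=>mmkkmkkkmTmkkkmkkmm=>mmkkmkkkmmmkkkmkkmm

T => mTm   [T -> m T m]
mTm => mmTmm   [T -> m T m]
mmTmm => mmkTkmm   [T -> k T k]
mmkTkmm => mmkkTkkmm   [T -> k T k]
mmkkTkkmm => mmkkmTmkkmm   [T -> m T m]
mmkkmTmkkmm => mmkkmkTkmkkmm   [T -> k T k]
mmkkmkTkmkkmm => mmkkmkkTkkmkkmm   [T -> k T k]
mmkkmkkTkkmkkmm => mmkkmkkkTkkkmkkmm   [T -> k T k]
mmkkmkkkTkkkmkkmm => mmkkmkkkmTmkkkmkkmm   [T -> m T m]
mmkkmkkkmTmkkkmkkmm => mmkkmkkkmmmkkkmkkmm   [T -> m]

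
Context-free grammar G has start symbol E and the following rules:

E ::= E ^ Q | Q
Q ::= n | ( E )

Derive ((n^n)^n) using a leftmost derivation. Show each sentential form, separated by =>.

E=>Q=>(E)=>(E^Q)=>(Q^Q)=>((E)^Q)=>((E^Q)^Q)=>((Q^Q)^Q)=>((n^Q)^Q)=>((n^n)^Q)=>((n^n)^n)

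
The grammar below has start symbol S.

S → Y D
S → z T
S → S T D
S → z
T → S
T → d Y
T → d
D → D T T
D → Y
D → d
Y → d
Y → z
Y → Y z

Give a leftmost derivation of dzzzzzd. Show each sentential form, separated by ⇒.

S ⇒ YD ⇒ YzD ⇒ YzzD ⇒ YzzzD ⇒ YzzzzD ⇒ YzzzzzD ⇒ dzzzzzD ⇒ dzzzzzd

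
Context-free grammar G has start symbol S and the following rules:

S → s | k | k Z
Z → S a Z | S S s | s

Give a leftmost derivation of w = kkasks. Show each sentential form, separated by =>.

S => kZ => kSaZ => kkaZ => kkaSSs => kkasSs => kkasks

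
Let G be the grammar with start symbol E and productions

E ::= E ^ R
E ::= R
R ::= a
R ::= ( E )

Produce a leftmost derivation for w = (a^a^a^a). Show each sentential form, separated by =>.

E => R => (E) => (E^R) => (E^R^R) => (E^R^R^R) => (R^R^R^R) => (a^R^R^R) => (a^a^R^R) => (a^a^a^R) => (a^a^a^a)

E => R   [E ::= R]
R => (E)   [R ::= ( E )]
(E) => (E^R)   [E ::= E ^ R]
(E^R) => (E^R^R)   [E ::= E ^ R]
(E^R^R) => (E^R^R^R)   [E ::= E ^ R]
(E^R^R^R) => (R^R^R^R)   [E ::= R]
(R^R^R^R) => (a^R^R^R)   [R ::= a]
(a^R^R^R) => (a^a^R^R)   [R ::= a]
(a^a^R^R) => (a^a^a^R)   [R ::= a]
(a^a^a^R) => (a^a^a^a)   [R ::= a]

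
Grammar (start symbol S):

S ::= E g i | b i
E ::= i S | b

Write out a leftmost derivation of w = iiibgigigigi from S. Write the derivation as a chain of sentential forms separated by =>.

S => Egi => iSgi => iEgigi => iiSgigi => iiEgigigi => iiiSgigigi => iiiEgigigigi => iiibgigigigi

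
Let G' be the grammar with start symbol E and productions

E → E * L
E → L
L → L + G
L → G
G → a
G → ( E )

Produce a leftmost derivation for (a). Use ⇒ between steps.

E ⇒ L ⇒ G ⇒ (E) ⇒ (L) ⇒ (G) ⇒ (a)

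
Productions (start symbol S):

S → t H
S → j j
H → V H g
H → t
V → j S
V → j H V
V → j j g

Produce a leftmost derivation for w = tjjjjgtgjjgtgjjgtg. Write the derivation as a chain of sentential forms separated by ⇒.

S ⇒ tH   [S → t H]
tH ⇒ tVHg   [H → V H g]
tVHg ⇒ tjHVHg   [V → j H V]
tjHVHg ⇒ tjVHgVHg   [H → V H g]
tjVHgVHg ⇒ tjjHVHgVHg   [V → j H V]
tjjHVHgVHg ⇒ tjjVHgVHgVHg   [H → V H g]
tjjVHgVHgVHg ⇒ tjjjjgHgVHgVHg   [V → j j g]
tjjjjgHgVHgVHg ⇒ tjjjjgtgVHgVHg   [H → t]
tjjjjgtgVHgVHg ⇒ tjjjjgtgjjgHgVHg   [V → j j g]
tjjjjgtgjjgHgVHg ⇒ tjjjjgtgjjgtgVHg   [H → t]
tjjjjgtgjjgtgVHg ⇒ tjjjjgtgjjgtgjjgHg   [V → j j g]
tjjjjgtgjjgtgjjgHg ⇒ tjjjjgtgjjgtgjjgtg   [H → t]

S ⇒ tH ⇒ tVHg ⇒ tjHVHg ⇒ tjVHgVHg ⇒ tjjHVHgVHg ⇒ tjjVHgVHgVHg ⇒ tjjjjgHgVHgVHg ⇒ tjjjjgtgVHgVHg ⇒ tjjjjgtgjjgHgVHg ⇒ tjjjjgtgjjgtgVHg ⇒ tjjjjgtgjjgtgjjgHg ⇒ tjjjjgtgjjgtgjjgtg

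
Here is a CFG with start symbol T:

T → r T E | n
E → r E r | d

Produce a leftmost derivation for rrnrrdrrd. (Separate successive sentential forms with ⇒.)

T⇒rTE⇒rrTEE⇒rrnEE⇒rrnrErE⇒rrnrrErrE⇒rrnrrdrrE⇒rrnrrdrrd

T ⇒ rTE   [T → r T E]
rTE ⇒ rrTEE   [T → r T E]
rrTEE ⇒ rrnEE   [T → n]
rrnEE ⇒ rrnrErE   [E → r E r]
rrnrErE ⇒ rrnrrErrE   [E → r E r]
rrnrrErrE ⇒ rrnrrdrrE   [E → d]
rrnrrdrrE ⇒ rrnrrdrrd   [E → d]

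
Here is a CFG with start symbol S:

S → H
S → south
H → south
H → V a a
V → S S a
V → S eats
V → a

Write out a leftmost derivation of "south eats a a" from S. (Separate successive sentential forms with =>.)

S => H => V a a => S eats a a => south eats a a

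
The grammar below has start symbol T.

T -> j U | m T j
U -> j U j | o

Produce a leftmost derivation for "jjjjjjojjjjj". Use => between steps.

T => jU   [T -> j U]
jU => jjUj   [U -> j U j]
jjUj => jjjUjj   [U -> j U j]
jjjUjj => jjjjUjjj   [U -> j U j]
jjjjUjjj => jjjjjUjjjj   [U -> j U j]
jjjjjUjjjj => jjjjjjUjjjjj   [U -> j U j]
jjjjjjUjjjjj => jjjjjjojjjjj   [U -> o]

T => jU => jjUj => jjjUjj => jjjjUjjj => jjjjjUjjjj => jjjjjjUjjjjj => jjjjjjojjjjj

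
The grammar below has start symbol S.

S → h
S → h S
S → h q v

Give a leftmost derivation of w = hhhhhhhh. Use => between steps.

S=>hS=>hhS=>hhhS=>hhhhS=>hhhhhS=>hhhhhhS=>hhhhhhhS=>hhhhhhhh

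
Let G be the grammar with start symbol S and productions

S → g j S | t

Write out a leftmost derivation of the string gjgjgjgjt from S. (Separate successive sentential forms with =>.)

S => gjS => gjgjS => gjgjgjS => gjgjgjgjS => gjgjgjgjt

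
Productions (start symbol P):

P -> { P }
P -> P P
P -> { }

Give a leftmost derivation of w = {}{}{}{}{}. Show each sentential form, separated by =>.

P => PP => PPP => PPPP => PPPPP => {}PPPP => {}{}PPP => {}{}{}PP => {}{}{}{}P => {}{}{}{}{}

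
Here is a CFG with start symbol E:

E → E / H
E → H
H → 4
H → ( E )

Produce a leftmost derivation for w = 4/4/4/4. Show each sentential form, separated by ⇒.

E⇒E/H⇒E/H/H⇒E/H/H/H⇒H/H/H/H⇒4/H/H/H⇒4/4/H/H⇒4/4/4/H⇒4/4/4/4

E ⇒ E/H   [E → E / H]
E/H ⇒ E/H/H   [E → E / H]
E/H/H ⇒ E/H/H/H   [E → E / H]
E/H/H/H ⇒ H/H/H/H   [E → H]
H/H/H/H ⇒ 4/H/H/H   [H → 4]
4/H/H/H ⇒ 4/4/H/H   [H → 4]
4/4/H/H ⇒ 4/4/4/H   [H → 4]
4/4/4/H ⇒ 4/4/4/4   [H → 4]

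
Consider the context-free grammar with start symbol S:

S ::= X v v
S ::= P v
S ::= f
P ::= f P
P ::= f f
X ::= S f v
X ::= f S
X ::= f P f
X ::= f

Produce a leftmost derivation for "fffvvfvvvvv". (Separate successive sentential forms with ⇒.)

S ⇒ Xvv ⇒ fSvv ⇒ fXvvvv ⇒ fSfvvvvv ⇒ fXvvfvvvvv ⇒ ffSvvfvvvvv ⇒ fffvvfvvvvv

S ⇒ Xvv   [S ::= X v v]
Xvv ⇒ fSvv   [X ::= f S]
fSvv ⇒ fXvvvv   [S ::= X v v]
fXvvvv ⇒ fSfvvvvv   [X ::= S f v]
fSfvvvvv ⇒ fXvvfvvvvv   [S ::= X v v]
fXvvfvvvvv ⇒ ffSvvfvvvvv   [X ::= f S]
ffSvvfvvvvv ⇒ fffvvfvvvvv   [S ::= f]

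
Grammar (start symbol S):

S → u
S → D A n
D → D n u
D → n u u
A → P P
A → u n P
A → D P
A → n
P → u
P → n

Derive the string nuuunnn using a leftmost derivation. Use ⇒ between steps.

S ⇒ DAn ⇒ nuuAn ⇒ nuuunPn ⇒ nuuunnn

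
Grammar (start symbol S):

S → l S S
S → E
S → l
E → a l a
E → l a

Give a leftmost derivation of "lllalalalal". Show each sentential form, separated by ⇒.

S ⇒ lSS ⇒ llSSS ⇒ llESS ⇒ lllaSS ⇒ lllalSSS ⇒ lllalESS ⇒ lllalalaSS ⇒ lllalalaES ⇒ lllalalalaS ⇒ lllalalalal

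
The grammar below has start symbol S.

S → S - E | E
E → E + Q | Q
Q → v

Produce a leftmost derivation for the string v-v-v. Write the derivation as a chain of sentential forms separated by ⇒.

S ⇒ S-E ⇒ S-E-E ⇒ E-E-E ⇒ Q-E-E ⇒ v-E-E ⇒ v-Q-E ⇒ v-v-E ⇒ v-v-Q ⇒ v-v-v

S ⇒ S-E   [S → S - E]
S-E ⇒ S-E-E   [S → S - E]
S-E-E ⇒ E-E-E   [S → E]
E-E-E ⇒ Q-E-E   [E → Q]
Q-E-E ⇒ v-E-E   [Q → v]
v-E-E ⇒ v-Q-E   [E → Q]
v-Q-E ⇒ v-v-E   [Q → v]
v-v-E ⇒ v-v-Q   [E → Q]
v-v-Q ⇒ v-v-v   [Q → v]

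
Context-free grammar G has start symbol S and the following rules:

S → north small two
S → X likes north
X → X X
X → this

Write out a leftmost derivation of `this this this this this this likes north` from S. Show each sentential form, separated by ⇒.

S ⇒ X likes north ⇒ X X likes north ⇒ X X X likes north ⇒ X X X X likes north ⇒ X X X X X likes north ⇒ X X X X X X likes north ⇒ this X X X X X likes north ⇒ this this X X X X likes north ⇒ this this this X X X likes north ⇒ this this this this X X likes north ⇒ this this this this this X likes north ⇒ this this this this this this likes north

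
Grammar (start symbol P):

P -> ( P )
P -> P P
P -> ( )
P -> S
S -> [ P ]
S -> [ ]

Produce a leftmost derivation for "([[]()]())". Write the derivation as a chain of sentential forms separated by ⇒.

P ⇒ (P) ⇒ (PP) ⇒ (SP) ⇒ ([P]P) ⇒ ([PP]P) ⇒ ([SP]P) ⇒ ([[]P]P) ⇒ ([[]()]P) ⇒ ([[]()]())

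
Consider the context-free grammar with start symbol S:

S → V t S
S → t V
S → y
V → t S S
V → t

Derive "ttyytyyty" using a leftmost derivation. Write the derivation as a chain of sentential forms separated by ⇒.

S ⇒ VtS   [S → V t S]
VtS ⇒ tSStS   [V → t S S]
tSStS ⇒ tVtSStS   [S → V t S]
tVtSStS ⇒ ttSStSStS   [V → t S S]
ttSStSStS ⇒ ttyStSStS   [S → y]
ttyStSStS ⇒ ttyytSStS   [S → y]
ttyytSStS ⇒ ttyytyStS   [S → y]
ttyytyStS ⇒ ttyytyytS   [S → y]
ttyytyytS ⇒ ttyytyyty   [S → y]

S⇒VtS⇒tSStS⇒tVtSStS⇒ttSStSStS⇒ttyStSStS⇒ttyytSStS⇒ttyytyStS⇒ttyytyytS⇒ttyytyyty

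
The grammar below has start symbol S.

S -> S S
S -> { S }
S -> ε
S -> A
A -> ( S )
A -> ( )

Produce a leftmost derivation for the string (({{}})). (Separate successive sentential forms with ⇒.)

S ⇒ A   [S -> A]
A ⇒ (S)   [A -> ( S )]
(S) ⇒ (A)   [S -> A]
(A) ⇒ ((S))   [A -> ( S )]
((S)) ⇒ (({S}))   [S -> { S }]
(({S})) ⇒ (({{S}}))   [S -> { S }]
(({{S}})) ⇒ (({{}}))   [S -> ε]

S ⇒ A ⇒ (S) ⇒ (A) ⇒ ((S)) ⇒ (({S})) ⇒ (({{S}})) ⇒ (({{}}))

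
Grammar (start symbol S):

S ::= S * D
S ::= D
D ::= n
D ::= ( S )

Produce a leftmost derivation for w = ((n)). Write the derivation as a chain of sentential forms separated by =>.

S => D   [S ::= D]
D => (S)   [D ::= ( S )]
(S) => (D)   [S ::= D]
(D) => ((S))   [D ::= ( S )]
((S)) => ((D))   [S ::= D]
((D)) => ((n))   [D ::= n]

S => D => (S) => (D) => ((S)) => ((D)) => ((n))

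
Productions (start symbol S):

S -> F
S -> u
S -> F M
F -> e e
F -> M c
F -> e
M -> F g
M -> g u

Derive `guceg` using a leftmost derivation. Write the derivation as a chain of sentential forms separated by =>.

S => FM => McM => gucM => gucFg => guceg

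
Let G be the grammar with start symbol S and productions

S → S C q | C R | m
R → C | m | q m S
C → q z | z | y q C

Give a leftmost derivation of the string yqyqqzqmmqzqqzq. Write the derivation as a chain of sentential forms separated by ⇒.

S ⇒ SCq   [S → S C q]
SCq ⇒ SCqCq   [S → S C q]
SCqCq ⇒ CRCqCq   [S → C R]
CRCqCq ⇒ yqCRCqCq   [C → y q C]
yqCRCqCq ⇒ yqyqCRCqCq   [C → y q C]
yqyqCRCqCq ⇒ yqyqqzRCqCq   [C → q z]
yqyqqzRCqCq ⇒ yqyqqzqmSCqCq   [R → q m S]
yqyqqzqmSCqCq ⇒ yqyqqzqmmCqCq   [S → m]
yqyqqzqmmCqCq ⇒ yqyqqzqmmqzqCq   [C → q z]
yqyqqzqmmqzqCq ⇒ yqyqqzqmmqzqqzq   [C → q z]

S ⇒ SCq ⇒ SCqCq ⇒ CRCqCq ⇒ yqCRCqCq ⇒ yqyqCRCqCq ⇒ yqyqqzRCqCq ⇒ yqyqqzqmSCqCq ⇒ yqyqqzqmmCqCq ⇒ yqyqqzqmmqzqCq ⇒ yqyqqzqmmqzqqzq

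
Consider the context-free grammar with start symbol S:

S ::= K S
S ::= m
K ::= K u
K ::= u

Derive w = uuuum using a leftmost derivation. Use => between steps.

S => KS   [S ::= K S]
KS => KuS   [K ::= K u]
KuS => KuuS   [K ::= K u]
KuuS => KuuuS   [K ::= K u]
KuuuS => uuuuS   [K ::= u]
uuuuS => uuuum   [S ::= m]

S=>KS=>KuS=>KuuS=>KuuuS=>uuuuS=>uuuum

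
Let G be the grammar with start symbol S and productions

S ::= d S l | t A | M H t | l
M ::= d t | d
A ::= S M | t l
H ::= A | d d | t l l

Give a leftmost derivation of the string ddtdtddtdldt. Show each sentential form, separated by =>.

S=>MHt=>dHt=>dAt=>dSMt=>ddSlMt=>ddtAlMt=>ddtSMlMt=>ddtMHtMlMt=>ddtdtHtMlMt=>ddtdtddtMlMt=>ddtdtddtdlMt=>ddtdtddtdldt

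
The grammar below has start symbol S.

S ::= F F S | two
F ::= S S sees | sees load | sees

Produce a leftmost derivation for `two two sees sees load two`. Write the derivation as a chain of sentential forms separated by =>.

S => F F S   [S ::= F F S]
F F S => S S sees F S   [F ::= S S sees]
S S sees F S => two S sees F S   [S ::= two]
two S sees F S => two two sees F S   [S ::= two]
two two sees F S => two two sees sees load S   [F ::= sees load]
two two sees sees load S => two two sees sees load two   [S ::= two]

S => F F S => S S sees F S => two S sees F S => two two sees F S => two two sees sees load S => two two sees sees load two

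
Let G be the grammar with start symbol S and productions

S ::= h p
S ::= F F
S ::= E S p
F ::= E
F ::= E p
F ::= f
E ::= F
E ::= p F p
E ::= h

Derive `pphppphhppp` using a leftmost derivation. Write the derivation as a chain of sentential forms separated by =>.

S => ESp   [S ::= E S p]
ESp => pFpSp   [E ::= p F p]
pFpSp => pEppSp   [F ::= E p]
pEppSp => ppFpppSp   [E ::= p F p]
ppFpppSp => ppEpppSp   [F ::= E]
ppEpppSp => pphpppSp   [E ::= h]
pphpppSp => pphpppESpp   [S ::= E S p]
pphpppESpp => pphppphSpp   [E ::= h]
pphppphSpp => pphppphhppp   [S ::= h p]

S => ESp => pFpSp => pEppSp => ppFpppSp => ppEpppSp => pphpppSp => pphpppESpp => pphppphSpp => pphppphhppp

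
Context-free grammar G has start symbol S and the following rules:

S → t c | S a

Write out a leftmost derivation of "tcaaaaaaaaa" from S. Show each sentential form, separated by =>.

S => Sa => Saa => Saaa => Saaaa => Saaaaa => Saaaaaa => Saaaaaaa => Saaaaaaaa => Saaaaaaaaa => tcaaaaaaaaa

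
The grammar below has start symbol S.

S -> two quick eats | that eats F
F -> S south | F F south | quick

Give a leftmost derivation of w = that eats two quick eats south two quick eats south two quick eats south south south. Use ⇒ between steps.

S ⇒ that eats F   [S -> that eats F]
that eats F ⇒ that eats F F south   [F -> F F south]
that eats F F south ⇒ that eats S south F south   [F -> S south]
that eats S south F south ⇒ that eats two quick eats south F south   [S -> two quick eats]
that eats two quick eats south F south ⇒ that eats two quick eats south F F south south   [F -> F F south]
that eats two quick eats south F F south south ⇒ that eats two quick eats south S south F south south   [F -> S south]
that eats two quick eats south S south F south south ⇒ that eats two quick eats south two quick eats south F south south   [S -> two quick eats]
that eats two quick eats south two quick eats south F south south ⇒ that eats two quick eats south two quick eats south S south south south   [F -> S south]
that eats two quick eats south two quick eats south S south south south ⇒ that eats two quick eats south two quick eats south two quick eats south south south   [S -> two quick eats]

S ⇒ that eats F ⇒ that eats F F south ⇒ that eats S south F south ⇒ that eats two quick eats south F south ⇒ that eats two quick eats south F F south south ⇒ that eats two quick eats south S south F south south ⇒ that eats two quick eats south two quick eats south F south south ⇒ that eats two quick eats south two quick eats south S south south south ⇒ that eats two quick eats south two quick eats south two quick eats south south south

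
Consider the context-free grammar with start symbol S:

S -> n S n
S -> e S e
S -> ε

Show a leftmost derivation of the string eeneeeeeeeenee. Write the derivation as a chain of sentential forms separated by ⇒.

S ⇒ eSe   [S -> e S e]
eSe ⇒ eeSee   [S -> e S e]
eeSee ⇒ eenSnee   [S -> n S n]
eenSnee ⇒ eeneSenee   [S -> e S e]
eeneSenee ⇒ eeneeSeenee   [S -> e S e]
eeneeSeenee ⇒ eeneeeSeeenee   [S -> e S e]
eeneeeSeeenee ⇒ eeneeeeSeeeenee   [S -> e S e]
eeneeeeSeeeenee ⇒ eeneeeeeeeenee   [S -> ε]

S ⇒ eSe ⇒ eeSee ⇒ eenSnee ⇒ eeneSenee ⇒ eeneeSeenee ⇒ eeneeeSeeenee ⇒ eeneeeeSeeeenee ⇒ eeneeeeeeeenee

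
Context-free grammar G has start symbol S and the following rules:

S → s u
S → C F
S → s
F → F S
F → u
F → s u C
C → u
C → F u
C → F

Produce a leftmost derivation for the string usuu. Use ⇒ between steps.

S ⇒ CF ⇒ FuF ⇒ FSuF ⇒ uSuF ⇒ usuF ⇒ usuu

S ⇒ CF   [S → C F]
CF ⇒ FuF   [C → F u]
FuF ⇒ FSuF   [F → F S]
FSuF ⇒ uSuF   [F → u]
uSuF ⇒ usuF   [S → s]
usuF ⇒ usuu   [F → u]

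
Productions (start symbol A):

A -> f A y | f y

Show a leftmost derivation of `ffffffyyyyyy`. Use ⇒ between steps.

A ⇒ fAy   [A -> f A y]
fAy ⇒ ffAyy   [A -> f A y]
ffAyy ⇒ fffAyyy   [A -> f A y]
fffAyyy ⇒ ffffAyyyy   [A -> f A y]
ffffAyyyy ⇒ fffffAyyyyy   [A -> f A y]
fffffAyyyyy ⇒ ffffffyyyyyy   [A -> f y]

A ⇒ fAy ⇒ ffAyy ⇒ fffAyyy ⇒ ffffAyyyy ⇒ fffffAyyyyy ⇒ ffffffyyyyyy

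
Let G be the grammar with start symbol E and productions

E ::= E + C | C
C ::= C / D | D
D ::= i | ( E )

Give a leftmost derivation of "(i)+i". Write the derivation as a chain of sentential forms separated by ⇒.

E ⇒ E+C ⇒ C+C ⇒ D+C ⇒ (E)+C ⇒ (C)+C ⇒ (D)+C ⇒ (i)+C ⇒ (i)+D ⇒ (i)+i

E ⇒ E+C   [E ::= E + C]
E+C ⇒ C+C   [E ::= C]
C+C ⇒ D+C   [C ::= D]
D+C ⇒ (E)+C   [D ::= ( E )]
(E)+C ⇒ (C)+C   [E ::= C]
(C)+C ⇒ (D)+C   [C ::= D]
(D)+C ⇒ (i)+C   [D ::= i]
(i)+C ⇒ (i)+D   [C ::= D]
(i)+D ⇒ (i)+i   [D ::= i]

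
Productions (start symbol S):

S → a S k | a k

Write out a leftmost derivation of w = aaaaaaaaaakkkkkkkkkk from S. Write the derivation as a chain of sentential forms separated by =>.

S=>aSk=>aaSkk=>aaaSkkk=>aaaaSkkkk=>aaaaaSkkkkk=>aaaaaaSkkkkkk=>aaaaaaaSkkkkkkk=>aaaaaaaaSkkkkkkkk=>aaaaaaaaaSkkkkkkkkk=>aaaaaaaaaakkkkkkkkkk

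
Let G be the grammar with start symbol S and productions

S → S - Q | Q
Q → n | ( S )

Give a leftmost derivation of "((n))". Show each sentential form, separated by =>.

S => Q => (S) => (Q) => ((S)) => ((Q)) => ((n))

S => Q   [S → Q]
Q => (S)   [Q → ( S )]
(S) => (Q)   [S → Q]
(Q) => ((S))   [Q → ( S )]
((S)) => ((Q))   [S → Q]
((Q)) => ((n))   [Q → n]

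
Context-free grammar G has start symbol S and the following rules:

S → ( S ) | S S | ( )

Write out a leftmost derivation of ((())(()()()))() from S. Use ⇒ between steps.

S⇒SS⇒(S)S⇒(SS)S⇒((S)S)S⇒((())S)S⇒((())(S))S⇒((())(SS))S⇒((())(SSS))S⇒((())(()SS))S⇒((())(()()S))S⇒((())(()()()))S⇒((())(()()()))()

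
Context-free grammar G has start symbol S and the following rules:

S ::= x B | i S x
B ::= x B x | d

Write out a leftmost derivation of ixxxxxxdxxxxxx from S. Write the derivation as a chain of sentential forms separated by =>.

S => iSx => ixBx => ixxBxx => ixxxBxxx => ixxxxBxxxx => ixxxxxBxxxxx => ixxxxxxBxxxxxx => ixxxxxxdxxxxxx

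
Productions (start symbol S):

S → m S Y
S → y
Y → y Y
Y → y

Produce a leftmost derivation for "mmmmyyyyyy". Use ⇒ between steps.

S ⇒ mSY ⇒ mmSYY ⇒ mmmSYYY ⇒ mmmmSYYYY ⇒ mmmmyYYYY ⇒ mmmmyyYYYY ⇒ mmmmyyyYYY ⇒ mmmmyyyyYY ⇒ mmmmyyyyyY ⇒ mmmmyyyyyy

S ⇒ mSY   [S → m S Y]
mSY ⇒ mmSYY   [S → m S Y]
mmSYY ⇒ mmmSYYY   [S → m S Y]
mmmSYYY ⇒ mmmmSYYYY   [S → m S Y]
mmmmSYYYY ⇒ mmmmyYYYY   [S → y]
mmmmyYYYY ⇒ mmmmyyYYYY   [Y → y Y]
mmmmyyYYYY ⇒ mmmmyyyYYY   [Y → y]
mmmmyyyYYY ⇒ mmmmyyyyYY   [Y → y]
mmmmyyyyYY ⇒ mmmmyyyyyY   [Y → y]
mmmmyyyyyY ⇒ mmmmyyyyyy   [Y → y]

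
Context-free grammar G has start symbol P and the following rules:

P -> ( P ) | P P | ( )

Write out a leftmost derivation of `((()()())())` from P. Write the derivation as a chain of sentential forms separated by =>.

P => (P)   [P -> ( P )]
(P) => (PP)   [P -> P P]
(PP) => ((P)P)   [P -> ( P )]
((P)P) => ((PP)P)   [P -> P P]
((PP)P) => ((PPP)P)   [P -> P P]
((PPP)P) => ((()PP)P)   [P -> ( )]
((()PP)P) => ((()()P)P)   [P -> ( )]
((()()P)P) => ((()()())P)   [P -> ( )]
((()()())P) => ((()()())())   [P -> ( )]

P => (P) => (PP) => ((P)P) => ((PP)P) => ((PPP)P) => ((()PP)P) => ((()()P)P) => ((()()())P) => ((()()())())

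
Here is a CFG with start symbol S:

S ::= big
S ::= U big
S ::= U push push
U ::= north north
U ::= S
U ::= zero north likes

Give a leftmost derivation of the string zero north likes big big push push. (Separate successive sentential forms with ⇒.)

S ⇒ U push push   [S ::= U push push]
U push push ⇒ S push push   [U ::= S]
S push push ⇒ U big push push   [S ::= U big]
U big push push ⇒ S big push push   [U ::= S]
S big push push ⇒ U big big push push   [S ::= U big]
U big big push push ⇒ zero north likes big big push push   [U ::= zero north likes]

S ⇒ U push push ⇒ S push push ⇒ U big push push ⇒ S big push push ⇒ U big big push push ⇒ zero north likes big big push push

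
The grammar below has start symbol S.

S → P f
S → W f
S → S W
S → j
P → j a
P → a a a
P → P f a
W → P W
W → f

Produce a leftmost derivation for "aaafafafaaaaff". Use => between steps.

S => Wf => PWf => PfaWf => PfafaWf => PfafafaWf => aaafafafaWf => aaafafafaPWf => aaafafafaaaaWf => aaafafafaaaaff

S => Wf   [S → W f]
Wf => PWf   [W → P W]
PWf => PfaWf   [P → P f a]
PfaWf => PfafaWf   [P → P f a]
PfafaWf => PfafafaWf   [P → P f a]
PfafafaWf => aaafafafaWf   [P → a a a]
aaafafafaWf => aaafafafaPWf   [W → P W]
aaafafafaPWf => aaafafafaaaaWf   [P → a a a]
aaafafafaaaaWf => aaafafafaaaaff   [W → f]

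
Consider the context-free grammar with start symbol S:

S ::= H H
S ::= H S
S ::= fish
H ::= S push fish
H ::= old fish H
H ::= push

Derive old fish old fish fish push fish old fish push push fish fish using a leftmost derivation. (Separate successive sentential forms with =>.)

S => H S   [S ::= H S]
H S => old fish H S   [H ::= old fish H]
old fish H S => old fish old fish H S   [H ::= old fish H]
old fish old fish H S => old fish old fish S push fish S   [H ::= S push fish]
old fish old fish S push fish S => old fish old fish H H push fish S   [S ::= H H]
old fish old fish H H push fish S => old fish old fish S push fish H push fish S   [H ::= S push fish]
old fish old fish S push fish H push fish S => old fish old fish fish push fish H push fish S   [S ::= fish]
old fish old fish fish push fish H push fish S => old fish old fish fish push fish old fish H push fish S   [H ::= old fish H]
old fish old fish fish push fish old fish H push fish S => old fish old fish fish push fish old fish push push fish S   [H ::= push]
old fish old fish fish push fish old fish push push fish S => old fish old fish fish push fish old fish push push fish fish   [S ::= fish]

S => H S => old fish H S => old fish old fish H S => old fish old fish S push fish S => old fish old fish H H push fish S => old fish old fish S push fish H push fish S => old fish old fish fish push fish H push fish S => old fish old fish fish push fish old fish H push fish S => old fish old fish fish push fish old fish push push fish S => old fish old fish fish push fish old fish push push fish fish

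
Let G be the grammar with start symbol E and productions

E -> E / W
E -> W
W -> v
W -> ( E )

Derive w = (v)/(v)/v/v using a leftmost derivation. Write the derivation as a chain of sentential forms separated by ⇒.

E ⇒ E/W ⇒ E/W/W ⇒ E/W/W/W ⇒ W/W/W/W ⇒ (E)/W/W/W ⇒ (W)/W/W/W ⇒ (v)/W/W/W ⇒ (v)/(E)/W/W ⇒ (v)/(W)/W/W ⇒ (v)/(v)/W/W ⇒ (v)/(v)/v/W ⇒ (v)/(v)/v/v

E ⇒ E/W   [E -> E / W]
E/W ⇒ E/W/W   [E -> E / W]
E/W/W ⇒ E/W/W/W   [E -> E / W]
E/W/W/W ⇒ W/W/W/W   [E -> W]
W/W/W/W ⇒ (E)/W/W/W   [W -> ( E )]
(E)/W/W/W ⇒ (W)/W/W/W   [E -> W]
(W)/W/W/W ⇒ (v)/W/W/W   [W -> v]
(v)/W/W/W ⇒ (v)/(E)/W/W   [W -> ( E )]
(v)/(E)/W/W ⇒ (v)/(W)/W/W   [E -> W]
(v)/(W)/W/W ⇒ (v)/(v)/W/W   [W -> v]
(v)/(v)/W/W ⇒ (v)/(v)/v/W   [W -> v]
(v)/(v)/v/W ⇒ (v)/(v)/v/v   [W -> v]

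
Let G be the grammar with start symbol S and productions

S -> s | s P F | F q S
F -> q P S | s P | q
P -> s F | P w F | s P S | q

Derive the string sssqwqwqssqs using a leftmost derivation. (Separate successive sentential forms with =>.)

S => FqS => sPqS => ssPSqS => sssPSSqS => sssPwFSSqS => sssPwFwFSSqS => sssqwFwFSSqS => sssqwqwFSSqS => sssqwqwqSSqS => sssqwqwqsSqS => sssqwqwqssqS => sssqwqwqssqs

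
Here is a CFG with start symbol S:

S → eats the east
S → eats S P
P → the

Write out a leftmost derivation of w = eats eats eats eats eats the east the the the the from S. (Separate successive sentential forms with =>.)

S => eats S P => eats eats S P P => eats eats eats S P P P => eats eats eats eats S P P P P => eats eats eats eats eats the east P P P P => eats eats eats eats eats the east the P P P => eats eats eats eats eats the east the the P P => eats eats eats eats eats the east the the the P => eats eats eats eats eats the east the the the the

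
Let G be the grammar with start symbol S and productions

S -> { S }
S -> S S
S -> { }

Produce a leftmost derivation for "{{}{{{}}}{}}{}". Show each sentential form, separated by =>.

S => SS   [S -> S S]
SS => {S}S   [S -> { S }]
{S}S => {SS}S   [S -> S S]
{SS}S => {SSS}S   [S -> S S]
{SSS}S => {{}SS}S   [S -> { }]
{{}SS}S => {{}{S}S}S   [S -> { S }]
{{}{S}S}S => {{}{{S}}S}S   [S -> { S }]
{{}{{S}}S}S => {{}{{{}}}S}S   [S -> { }]
{{}{{{}}}S}S => {{}{{{}}}{}}S   [S -> { }]
{{}{{{}}}{}}S => {{}{{{}}}{}}{}   [S -> { }]

S => SS => {S}S => {SS}S => {SSS}S => {{}SS}S => {{}{S}S}S => {{}{{S}}S}S => {{}{{{}}}S}S => {{}{{{}}}{}}S => {{}{{{}}}{}}{}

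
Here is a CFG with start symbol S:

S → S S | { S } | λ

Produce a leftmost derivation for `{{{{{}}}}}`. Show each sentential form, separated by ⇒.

S⇒{S}⇒{{S}}⇒{{{S}}}⇒{{{{S}}}}⇒{{{{{S}}}}}⇒{{{{{}}}}}

S ⇒ {S}   [S → { S }]
{S} ⇒ {{S}}   [S → { S }]
{{S}} ⇒ {{{S}}}   [S → { S }]
{{{S}}} ⇒ {{{{S}}}}   [S → { S }]
{{{{S}}}} ⇒ {{{{{S}}}}}   [S → { S }]
{{{{{S}}}}} ⇒ {{{{{}}}}}   [S → λ]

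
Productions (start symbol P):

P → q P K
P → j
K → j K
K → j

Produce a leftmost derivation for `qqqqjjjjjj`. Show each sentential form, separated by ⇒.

P⇒qPK⇒qqPKK⇒qqqPKKK⇒qqqqPKKKK⇒qqqqjKKKK⇒qqqqjjKKKK⇒qqqqjjjKKK⇒qqqqjjjjKK⇒qqqqjjjjjK⇒qqqqjjjjjj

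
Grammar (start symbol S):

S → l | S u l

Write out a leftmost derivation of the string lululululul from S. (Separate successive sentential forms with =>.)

S => Sul   [S → S u l]
Sul => Sulul   [S → S u l]
Sulul => Sululul   [S → S u l]
Sululul => Sulululul   [S → S u l]
Sulululul => Sululululul   [S → S u l]
Sululululul => lululululul   [S → l]

S => Sul => Sulul => Sululul => Sulululul => Sululululul => lululululul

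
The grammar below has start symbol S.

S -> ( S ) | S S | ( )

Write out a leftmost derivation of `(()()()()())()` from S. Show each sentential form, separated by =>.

S => SS   [S -> S S]
SS => (S)S   [S -> ( S )]
(S)S => (SS)S   [S -> S S]
(SS)S => (SSS)S   [S -> S S]
(SSS)S => (SSSS)S   [S -> S S]
(SSSS)S => (SSSSS)S   [S -> S S]
(SSSSS)S => (()SSSS)S   [S -> ( )]
(()SSSS)S => (()()SSS)S   [S -> ( )]
(()()SSS)S => (()()()SS)S   [S -> ( )]
(()()()SS)S => (()()()()S)S   [S -> ( )]
(()()()()S)S => (()()()()())S   [S -> ( )]
(()()()()())S => (()()()()())()   [S -> ( )]

S => SS => (S)S => (SS)S => (SSS)S => (SSSS)S => (SSSSS)S => (()SSSS)S => (()()SSS)S => (()()()SS)S => (()()()()S)S => (()()()()())S => (()()()()())()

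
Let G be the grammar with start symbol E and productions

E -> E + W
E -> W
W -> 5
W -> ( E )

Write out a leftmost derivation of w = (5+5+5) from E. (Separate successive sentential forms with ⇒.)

E ⇒ W   [E -> W]
W ⇒ (E)   [W -> ( E )]
(E) ⇒ (E+W)   [E -> E + W]
(E+W) ⇒ (E+W+W)   [E -> E + W]
(E+W+W) ⇒ (W+W+W)   [E -> W]
(W+W+W) ⇒ (5+W+W)   [W -> 5]
(5+W+W) ⇒ (5+5+W)   [W -> 5]
(5+5+W) ⇒ (5+5+5)   [W -> 5]

E⇒W⇒(E)⇒(E+W)⇒(E+W+W)⇒(W+W+W)⇒(5+W+W)⇒(5+5+W)⇒(5+5+5)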